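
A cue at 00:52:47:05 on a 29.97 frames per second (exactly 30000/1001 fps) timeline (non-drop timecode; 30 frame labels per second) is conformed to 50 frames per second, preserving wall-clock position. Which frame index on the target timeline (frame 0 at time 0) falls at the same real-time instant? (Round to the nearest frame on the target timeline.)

Source frame index: (0×3600 + 52×60 + 47) × 30 + 5 = 95015.
Real time: 95015 / (30000/1001) = 19022003/6000 s.
Target frame: (19022003/6000) × (50) = 19022003/120 ≈ 158516.692 → 158517.

frame 158517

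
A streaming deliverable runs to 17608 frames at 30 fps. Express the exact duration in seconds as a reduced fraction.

8804/15 seconds

Running time = 17608 ÷ (30) = 17608 × 1/30 = 8804/15 s.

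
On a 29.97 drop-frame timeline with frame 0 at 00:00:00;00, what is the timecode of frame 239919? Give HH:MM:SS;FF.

02:13:25;09

Ten DF minutes hold 17982 frames, so frame 239919 lies in block 13 (frames 233766–251747) with 6153 frames into that block.
The block's first minute is 1800 frames and the rest 1798 each; 6153 frames reaches minute 3, so 13 × 18 + 3 × 2 = 240 labels have been skipped so far.
Adding those back, label number 239919 + 240 = 240159 at 30 labels/s is 8005 s + 9 f = 2 h 13 min 25 s frame 9, i.e. 02:13:25;09.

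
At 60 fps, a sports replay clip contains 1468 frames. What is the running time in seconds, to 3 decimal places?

Running time = 1468 × 1/60 = 367/15 s ≈ 24.467 s.

24.467 seconds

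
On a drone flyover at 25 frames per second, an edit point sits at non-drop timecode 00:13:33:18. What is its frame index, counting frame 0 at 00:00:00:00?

Total seconds to the label: (0 × 3600 + 13 × 60 + 33) = 813.
Frame index = 813 × 25 + 18 = 20343.

frame 20343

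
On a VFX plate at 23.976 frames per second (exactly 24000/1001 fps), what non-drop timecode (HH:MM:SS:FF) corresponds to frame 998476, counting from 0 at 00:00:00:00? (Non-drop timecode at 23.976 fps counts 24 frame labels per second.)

998476 ÷ 24 = 41603 full seconds, remainder 4 frames.
41603 s = 11 h 33 min 23 s.
Timecode: 11:33:23:04.

11:33:23:04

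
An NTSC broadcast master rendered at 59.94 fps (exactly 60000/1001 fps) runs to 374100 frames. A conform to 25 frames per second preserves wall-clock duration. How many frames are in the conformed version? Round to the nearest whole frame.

156031 frames

Frames at target rate = 374100 × (25) / (60000/1001) = 1248247/8 ≈ 156030.875.
Nearest whole frame: 156031.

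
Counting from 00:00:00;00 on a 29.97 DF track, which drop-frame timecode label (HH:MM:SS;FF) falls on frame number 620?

00:00:20;20

Each 10-minute DF block holds 10 × 60 × 30 − 9 × 2 = 17982 frames. 620 ÷ 17982 → 0 full blocks, remainder 620.
Within the partial block the first minute is 1800 frames and each further minute 1798, so 0 further minute boundaries passed. Total skipped labels = 18 × 0 + 2 × 0 = 0.
Non-drop label index = 620 + 0 = 620; at 30 labels/s that is 00:00:20:20, i.e. DF 00:00:20;20.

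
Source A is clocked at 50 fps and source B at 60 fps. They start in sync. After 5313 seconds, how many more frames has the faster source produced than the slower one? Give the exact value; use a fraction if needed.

53130 frames

A emits 50 × 5313 = 265650 frames; B emits 60 × 5313 = 318780.
Difference = 53130 frames; B is ahead of A.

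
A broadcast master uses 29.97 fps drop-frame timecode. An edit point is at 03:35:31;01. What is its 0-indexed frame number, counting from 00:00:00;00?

Complete 10-minute blocks: 21, each 17982 frames → 377622.
Remaining 5 whole minutes in the current block: 1800 + 4 × 1798 = 8992 frames.
Within the current minute: 31 × 30 + 1 − 2 = 929 (labels ;00/;01 skipped at this minute). Total = 377622 + 8992 + 929 = 387543.

387543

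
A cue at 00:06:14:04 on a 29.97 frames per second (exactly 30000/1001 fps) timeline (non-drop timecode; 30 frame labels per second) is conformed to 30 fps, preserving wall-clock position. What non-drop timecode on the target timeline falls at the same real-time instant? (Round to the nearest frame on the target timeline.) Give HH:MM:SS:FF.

Source frame index: (0×3600 + 6×60 + 14) × 30 + 4 = 11224.
Real time: 11224 / (30000/1001) = 1404403/3750 s.
Target frame: (1404403/3750) × (30) = 1404403/125 ≈ 11235.224 → 11235.
At 30 labels/s: frame 11235 → 00:06:14:15.

00:06:14:15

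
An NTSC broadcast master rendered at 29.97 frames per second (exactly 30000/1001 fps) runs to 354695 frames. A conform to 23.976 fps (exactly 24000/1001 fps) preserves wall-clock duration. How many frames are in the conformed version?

Target frames = source frames × (target rate / source rate) = 354695 × (24000/1001)/(30000/1001) = 354695 × 4/5 = 283756.

283756 frames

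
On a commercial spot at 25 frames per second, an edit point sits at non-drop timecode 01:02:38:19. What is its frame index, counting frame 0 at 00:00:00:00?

93969

Total seconds to the label: (1 × 3600 + 2 × 60 + 38) = 3758.
Frame index = 3758 × 25 + 19 = 93969.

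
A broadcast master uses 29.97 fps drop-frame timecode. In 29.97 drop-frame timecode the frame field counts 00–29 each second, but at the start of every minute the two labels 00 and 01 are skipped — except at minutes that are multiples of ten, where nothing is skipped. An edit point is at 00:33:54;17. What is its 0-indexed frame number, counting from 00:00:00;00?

60977

As if non-drop at 30 labels/s: (0 × 3600 + 33 × 60 + 54) × 30 + 17 = 61037.
Minute boundaries passed: 33; those not divisible by 10: 33 − 3 = 30; dropped labels = 2 × 30 = 60.
Actual frame index = 61037 − 60 = 60977.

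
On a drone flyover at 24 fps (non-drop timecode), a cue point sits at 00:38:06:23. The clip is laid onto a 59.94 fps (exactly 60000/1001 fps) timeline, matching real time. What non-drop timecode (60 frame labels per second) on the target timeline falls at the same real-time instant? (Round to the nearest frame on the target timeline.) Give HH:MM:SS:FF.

Source frame index: (0×3600 + 38×60 + 6) × 24 + 23 = 54887.
Real time: 54887 / (24) = 54887/24 s.
Target frame: (54887/24) × (60000/1001) = 19602500/143 ≈ 137080.420 → 137080.
At 60 labels/s: frame 137080 → 00:38:04:40.

00:38:04:40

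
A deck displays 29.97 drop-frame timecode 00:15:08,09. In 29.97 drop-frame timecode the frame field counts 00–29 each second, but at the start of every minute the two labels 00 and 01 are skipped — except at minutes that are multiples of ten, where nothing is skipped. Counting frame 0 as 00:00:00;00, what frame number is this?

27221

Complete 10-minute blocks: 1, each 17982 frames → 17982.
Remaining 5 whole minutes in the current block: 1800 + 4 × 1798 = 8992 frames.
Within the current minute: 8 × 30 + 9 − 2 = 247 (labels ;00/;01 skipped at this minute). Total = 17982 + 8992 + 247 = 27221.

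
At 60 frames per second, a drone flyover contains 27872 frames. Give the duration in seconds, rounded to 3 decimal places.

464.533 seconds

Running time = 27872 × 1/60 = 6968/15 s ≈ 464.533 s.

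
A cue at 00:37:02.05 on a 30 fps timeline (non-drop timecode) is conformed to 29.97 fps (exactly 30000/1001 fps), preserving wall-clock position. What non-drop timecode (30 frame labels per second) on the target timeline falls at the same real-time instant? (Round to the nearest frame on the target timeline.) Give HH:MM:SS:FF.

00:36:59:28

Source frame index: (0×3600 + 37×60 + 2) × 30 + 5 = 66665.
Real time: 66665 / (30) = 13333/6 s.
Target frame: (13333/6) × (30000/1001) = 66665000/1001 ≈ 66598.402 → 66598.
At 30 labels/s: frame 66598 → 00:36:59:28.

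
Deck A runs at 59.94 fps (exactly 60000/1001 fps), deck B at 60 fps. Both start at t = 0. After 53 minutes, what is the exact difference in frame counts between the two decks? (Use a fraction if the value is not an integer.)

190800/1001 frames

53 min = 3180 s.
A emits 60000/1001 × 3180 = 190800000/1001 frames; B emits 60 × 3180 = 190800.
Difference = 190800/1001 frames (≈ 190.6094); B is ahead of A.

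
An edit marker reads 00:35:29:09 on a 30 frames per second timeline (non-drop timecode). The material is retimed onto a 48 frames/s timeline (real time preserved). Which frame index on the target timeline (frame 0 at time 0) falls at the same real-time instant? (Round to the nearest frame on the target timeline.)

Source frame index: (0×3600 + 35×60 + 29) × 30 + 9 = 63879.
Real time: 63879 / (30) = 21293/10 s.
Target frame: (21293/10) × (48) = 511032/5 ≈ 102206.400 → 102206.

frame 102206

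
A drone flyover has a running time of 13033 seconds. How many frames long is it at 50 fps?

651650 frames

Frames = 13033 × 50 = 651650.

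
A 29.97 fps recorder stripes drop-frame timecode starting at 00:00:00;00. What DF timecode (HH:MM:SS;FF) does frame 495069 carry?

Ten DF minutes hold 17982 frames, so frame 495069 lies in block 27 (frames 485514–503495) with 9555 frames into that block.
The block's first minute is 1800 frames and the rest 1798 each; 9555 frames reaches minute 5, so 27 × 18 + 5 × 2 = 496 labels have been skipped so far.
Adding those back, label number 495069 + 496 = 495565 at 30 labels/s is 16518 s + 25 f = 4 h 35 min 18 s frame 25, i.e. 04:35:18;25.

04:35:18;25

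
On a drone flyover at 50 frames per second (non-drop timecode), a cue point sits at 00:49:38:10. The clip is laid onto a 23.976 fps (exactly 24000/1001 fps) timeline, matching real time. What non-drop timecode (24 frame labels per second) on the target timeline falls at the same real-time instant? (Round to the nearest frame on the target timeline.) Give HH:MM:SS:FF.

00:49:35:05

Source frame index: (0×3600 + 49×60 + 38) × 50 + 10 = 148910.
Real time: 148910 / (50) = 14891/5 s.
Target frame: (14891/5) × (24000/1001) = 71476800/1001 ≈ 71405.395 → 71405.
At 24 labels/s: frame 71405 → 00:49:35:05.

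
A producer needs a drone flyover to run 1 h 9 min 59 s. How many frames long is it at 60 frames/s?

1 h 9 min 59 s = 4199 s.
Frames = 4199 × 60 = 251940.

251940 frames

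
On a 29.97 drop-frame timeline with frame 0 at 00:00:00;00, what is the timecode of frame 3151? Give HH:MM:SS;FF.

Ten DF minutes hold 17982 frames, so frame 3151 lies in block 0 (frames 0–17981) with 3151 frames into that block.
The block's first minute is 1800 frames and the rest 1798 each; 3151 frames reaches minute 1, so 0 × 18 + 1 × 2 = 2 labels have been skipped so far.
Adding those back, label number 3151 + 2 = 3153 at 30 labels/s is 105 s + 3 f = 0 h 1 min 45 s frame 3, i.e. 00:01:45;03.

00:01:45;03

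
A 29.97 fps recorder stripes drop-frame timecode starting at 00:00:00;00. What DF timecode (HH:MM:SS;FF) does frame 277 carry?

Each 10-minute DF block holds 10 × 60 × 30 − 9 × 2 = 17982 frames. 277 ÷ 17982 → 0 full blocks, remainder 277.
Within the partial block the first minute is 1800 frames and each further minute 1798, so 0 further minute boundaries passed. Total skipped labels = 18 × 0 + 2 × 0 = 0.
Non-drop label index = 277 + 0 = 277; at 30 labels/s that is 00:00:09:07, i.e. DF 00:00:09;07.

00:00:09;07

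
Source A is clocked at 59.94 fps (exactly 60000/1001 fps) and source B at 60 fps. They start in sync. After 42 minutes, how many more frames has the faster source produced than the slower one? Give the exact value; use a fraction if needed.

21600/143 frames

42 min = 2520 s.
A emits 60000/1001 × 2520 = 21600000/143 frames; B emits 60 × 2520 = 151200.
Difference = 21600/143 frames (≈ 151.0490); B is ahead of A.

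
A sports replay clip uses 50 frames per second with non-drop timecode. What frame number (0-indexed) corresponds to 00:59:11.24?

177574

Total seconds to the label: (0 × 3600 + 59 × 60 + 11) = 3551.
Frame index = 3551 × 50 + 24 = 177574.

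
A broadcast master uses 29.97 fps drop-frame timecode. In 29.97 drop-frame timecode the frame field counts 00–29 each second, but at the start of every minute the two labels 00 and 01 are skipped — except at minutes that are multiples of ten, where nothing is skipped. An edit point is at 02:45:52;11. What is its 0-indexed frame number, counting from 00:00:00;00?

Complete 10-minute blocks: 16, each 17982 frames → 287712.
Remaining 5 whole minutes in the current block: 1800 + 4 × 1798 = 8992 frames.
Within the current minute: 52 × 30 + 11 − 2 = 1569 (labels ;00/;01 skipped at this minute). Total = 287712 + 8992 + 1569 = 298273.

298273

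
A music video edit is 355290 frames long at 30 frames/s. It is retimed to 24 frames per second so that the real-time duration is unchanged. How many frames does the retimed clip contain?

284232 frames

Target frames = source frames × (target rate / source rate) = 355290 × (24)/(30) = 355290 × 4/5 = 284232.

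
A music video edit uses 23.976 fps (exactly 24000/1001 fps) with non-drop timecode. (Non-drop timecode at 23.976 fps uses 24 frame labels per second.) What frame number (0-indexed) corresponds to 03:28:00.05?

frame 299525

Total seconds to the label: (3 × 3600 + 28 × 60 + 0) = 12480.
Frame index = 12480 × 24 + 5 = 299525.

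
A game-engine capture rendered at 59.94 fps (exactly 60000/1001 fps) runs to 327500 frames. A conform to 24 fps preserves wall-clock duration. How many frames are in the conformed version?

Target frames = source frames × (target rate / source rate) = 327500 × (24)/(60000/1001) = 327500 × 1001/2500 = 131131.

131131 frames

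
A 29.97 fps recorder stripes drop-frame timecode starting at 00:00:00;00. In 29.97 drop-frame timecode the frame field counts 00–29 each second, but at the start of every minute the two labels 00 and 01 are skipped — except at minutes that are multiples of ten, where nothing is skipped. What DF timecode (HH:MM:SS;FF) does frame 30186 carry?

Each 10-minute DF block holds 10 × 60 × 30 − 9 × 2 = 17982 frames. 30186 ÷ 17982 → 1 full block, remainder 12204.
Within the partial block the first minute is 1800 frames and each further minute 1798, so 6 further minute boundaries passed. Total skipped labels = 18 × 1 + 2 × 6 = 30.
Non-drop label index = 30186 + 30 = 30216; at 30 labels/s that is 00:16:47:06, i.e. DF 00:16:47;06.

00:16:47;06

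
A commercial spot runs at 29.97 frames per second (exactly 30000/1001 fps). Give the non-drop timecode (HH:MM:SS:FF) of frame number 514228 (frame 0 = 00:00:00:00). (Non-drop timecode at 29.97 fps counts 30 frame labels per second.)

514228 ÷ 30 = 17140 full seconds, remainder 28 frames.
17140 s = 4 h 45 min 40 s.
Timecode: 04:45:40:28.

04:45:40:28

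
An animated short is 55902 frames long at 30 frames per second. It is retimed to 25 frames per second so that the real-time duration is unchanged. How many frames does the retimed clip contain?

Target frames = source frames × (target rate / source rate) = 55902 × (25)/(30) = 55902 × 5/6 = 46585.

46585 frames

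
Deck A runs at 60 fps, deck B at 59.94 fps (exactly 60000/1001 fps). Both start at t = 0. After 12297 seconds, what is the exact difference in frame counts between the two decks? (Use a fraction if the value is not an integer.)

737820/1001 frames

A emits 60 × 12297 = 737820 frames; B emits 60000/1001 × 12297 = 737820000/1001.
Difference = 737820/1001 frames (≈ 737.0829); B is behind A.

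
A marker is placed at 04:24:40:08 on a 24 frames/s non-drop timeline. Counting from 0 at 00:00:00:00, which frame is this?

381128

Total seconds to the label: (4 × 3600 + 24 × 60 + 40) = 15880.
Frame index = 15880 × 24 + 8 = 381128.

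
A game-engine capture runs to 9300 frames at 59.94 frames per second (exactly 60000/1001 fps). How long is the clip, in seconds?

155.155 seconds

Running time = 9300 / (60000/1001) = 155.155 s.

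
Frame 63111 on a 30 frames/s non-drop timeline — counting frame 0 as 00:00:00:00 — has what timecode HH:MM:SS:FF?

63111 ÷ 30 = 2103 full seconds, remainder 21 frames.
2103 s = 0 h 35 min 3 s.
Timecode: 00:35:03:21.

00:35:03:21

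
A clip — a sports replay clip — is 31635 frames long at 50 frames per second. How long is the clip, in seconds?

632.7 seconds

Running time = 31635 / (50) = 632.7 s.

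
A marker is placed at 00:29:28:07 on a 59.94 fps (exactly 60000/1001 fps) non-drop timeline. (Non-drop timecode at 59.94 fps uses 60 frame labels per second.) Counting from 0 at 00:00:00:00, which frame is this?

106087

Total seconds to the label: (0 × 3600 + 29 × 60 + 28) = 1768.
Frame index = 1768 × 60 + 7 = 106087.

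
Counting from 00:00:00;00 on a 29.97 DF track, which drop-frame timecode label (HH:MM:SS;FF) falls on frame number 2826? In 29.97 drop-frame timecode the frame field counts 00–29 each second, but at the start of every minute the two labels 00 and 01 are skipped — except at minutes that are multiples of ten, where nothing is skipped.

00:01:34;08

Each 10-minute DF block holds 10 × 60 × 30 − 9 × 2 = 17982 frames. 2826 ÷ 17982 → 0 full blocks, remainder 2826.
Within the partial block the first minute is 1800 frames and each further minute 1798, so 1 further minute boundary passed. Total skipped labels = 18 × 0 + 2 × 1 = 2.
Non-drop label index = 2826 + 2 = 2828; at 30 labels/s that is 00:01:34:08, i.e. DF 00:01:34;08.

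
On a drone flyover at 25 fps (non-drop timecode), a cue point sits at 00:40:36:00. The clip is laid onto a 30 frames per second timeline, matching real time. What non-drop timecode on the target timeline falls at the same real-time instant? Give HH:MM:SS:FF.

00:40:36:00

Source frame index: (0×3600 + 40×60 + 36) × 25 + 0 = 60900.
Real time: 60900 / (25) = 2436 s.
Target frame: (2436) × (30) = 73080.
At 30 labels/s: frame 73080 → 00:40:36:00.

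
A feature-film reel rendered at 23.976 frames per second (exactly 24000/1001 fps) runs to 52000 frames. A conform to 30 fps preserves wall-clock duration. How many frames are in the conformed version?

Target frames = source frames × (target rate / source rate) = 52000 × (30)/(24000/1001) = 52000 × 1001/800 = 65065.

65065 frames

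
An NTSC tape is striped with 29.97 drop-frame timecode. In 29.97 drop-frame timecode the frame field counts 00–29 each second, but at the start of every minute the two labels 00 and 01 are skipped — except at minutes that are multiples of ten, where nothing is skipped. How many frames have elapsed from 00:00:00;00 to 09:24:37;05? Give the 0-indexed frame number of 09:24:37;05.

As if non-drop at 30 labels/s: (9 × 3600 + 24 × 60 + 37) × 30 + 5 = 1016315.
Minute boundaries passed: 564; those not divisible by 10: 564 − 56 = 508; dropped labels = 2 × 508 = 1016.
Actual frame index = 1016315 − 1016 = 1015299.

1015299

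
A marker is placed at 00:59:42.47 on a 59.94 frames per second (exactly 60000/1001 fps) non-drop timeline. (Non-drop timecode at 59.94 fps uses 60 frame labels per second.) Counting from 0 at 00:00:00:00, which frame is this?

frame 214967

Total seconds to the label: (0 × 3600 + 59 × 60 + 42) = 3582.
Frame index = 3582 × 60 + 47 = 214967.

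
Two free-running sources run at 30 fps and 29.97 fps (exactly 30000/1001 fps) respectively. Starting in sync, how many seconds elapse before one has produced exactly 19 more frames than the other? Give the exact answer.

19019/30 seconds

The gap grows by |30000/1001 − 30| = 30/1001 frames per second.
Time for a 19-frame gap: 19 ÷ (30/1001) = 19019/30 s.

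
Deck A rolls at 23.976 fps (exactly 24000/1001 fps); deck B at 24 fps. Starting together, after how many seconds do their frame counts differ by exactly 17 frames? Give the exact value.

17017/24 seconds

The gap grows by |24 − 24000/1001| = 24/1001 frames per second.
Time for a 17-frame gap: 17 ÷ (24/1001) = 17017/24 s.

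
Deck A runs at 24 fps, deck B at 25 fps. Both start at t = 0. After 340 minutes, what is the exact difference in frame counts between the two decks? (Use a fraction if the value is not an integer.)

20400 frames

340 min = 20400 s.
A emits 24 × 20400 = 489600 frames; B emits 25 × 20400 = 510000.
Difference = 20400 frames; B is ahead of A.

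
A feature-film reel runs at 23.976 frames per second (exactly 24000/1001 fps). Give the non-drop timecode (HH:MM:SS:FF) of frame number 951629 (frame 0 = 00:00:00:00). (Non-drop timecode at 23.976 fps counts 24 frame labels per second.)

11:00:51:05

951629 ÷ 24 = 39651 full seconds, remainder 5 frames.
39651 s = 11 h 0 min 51 s.
Timecode: 11:00:51:05.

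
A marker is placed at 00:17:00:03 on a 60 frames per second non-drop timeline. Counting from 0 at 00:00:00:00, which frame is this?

61203

Total seconds to the label: (0 × 3600 + 17 × 60 + 0) = 1020.
Frame index = 1020 × 60 + 3 = 61203.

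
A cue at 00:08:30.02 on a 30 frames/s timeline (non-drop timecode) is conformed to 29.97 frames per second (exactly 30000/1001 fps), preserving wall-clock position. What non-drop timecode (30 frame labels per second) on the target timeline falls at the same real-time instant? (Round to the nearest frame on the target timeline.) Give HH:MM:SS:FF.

00:08:29:17

Source frame index: (0×3600 + 8×60 + 30) × 30 + 2 = 15302.
Real time: 15302 / (30) = 7651/15 s.
Target frame: (7651/15) × (30000/1001) = 2186000/143 ≈ 15286.713 → 15287.
At 30 labels/s: frame 15287 → 00:08:29:17.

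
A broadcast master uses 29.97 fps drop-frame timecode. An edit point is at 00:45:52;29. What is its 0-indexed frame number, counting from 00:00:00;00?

82507

Complete 10-minute blocks: 4, each 17982 frames → 71928.
Remaining 5 whole minutes in the current block: 1800 + 4 × 1798 = 8992 frames.
Within the current minute: 52 × 30 + 29 − 2 = 1587 (labels ;00/;01 skipped at this minute). Total = 71928 + 8992 + 1587 = 82507.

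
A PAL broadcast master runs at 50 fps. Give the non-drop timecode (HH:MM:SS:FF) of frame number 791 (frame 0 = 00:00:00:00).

00:00:15:41

791 ÷ 50 = 15 full seconds, remainder 41 frames.
15 s = 0 h 0 min 15 s.
Timecode: 00:00:15:41.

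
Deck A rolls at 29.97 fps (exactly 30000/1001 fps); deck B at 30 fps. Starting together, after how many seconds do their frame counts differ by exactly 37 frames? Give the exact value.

37037/30 seconds

The gap grows by |30 − 30000/1001| = 30/1001 frames per second.
Time for a 37-frame gap: 37 ÷ (30/1001) = 37037/30 s.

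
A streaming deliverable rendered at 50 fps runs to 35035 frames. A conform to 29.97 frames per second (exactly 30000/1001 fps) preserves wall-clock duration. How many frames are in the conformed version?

21000 frames

Target frames = source frames × (target rate / source rate) = 35035 × (30000/1001)/(50) = 35035 × 600/1001 = 21000.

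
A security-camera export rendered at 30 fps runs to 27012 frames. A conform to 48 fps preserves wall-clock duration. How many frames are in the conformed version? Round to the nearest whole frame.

Frames at target rate = 27012 × (48) / (30) = 216096/5 ≈ 43219.200.
Nearest whole frame: 43219.

43219 frames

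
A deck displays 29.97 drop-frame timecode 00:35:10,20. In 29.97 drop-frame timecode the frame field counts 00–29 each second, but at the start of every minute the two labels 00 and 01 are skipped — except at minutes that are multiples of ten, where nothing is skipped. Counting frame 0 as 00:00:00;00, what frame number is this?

Complete 10-minute blocks: 3, each 17982 frames → 53946.
Remaining 5 whole minutes in the current block: 1800 + 4 × 1798 = 8992 frames.
Within the current minute: 10 × 30 + 20 − 2 = 318 (labels ;00/;01 skipped at this minute). Total = 53946 + 8992 + 318 = 63256.

63256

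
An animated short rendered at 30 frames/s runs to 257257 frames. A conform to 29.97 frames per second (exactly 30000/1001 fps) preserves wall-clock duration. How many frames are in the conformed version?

257000 frames

Target frames = source frames × (target rate / source rate) = 257257 × (30000/1001)/(30) = 257257 × 1000/1001 = 257000.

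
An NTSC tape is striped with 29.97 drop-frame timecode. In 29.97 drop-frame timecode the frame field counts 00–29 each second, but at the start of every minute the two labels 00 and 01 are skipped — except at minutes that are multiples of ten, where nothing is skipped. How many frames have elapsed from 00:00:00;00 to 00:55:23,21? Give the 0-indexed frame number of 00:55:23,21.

99611

As if non-drop at 30 labels/s: (0 × 3600 + 55 × 60 + 23) × 30 + 21 = 99711.
Minute boundaries passed: 55; those not divisible by 10: 55 − 5 = 50; dropped labels = 2 × 50 = 100.
Actual frame index = 99711 − 100 = 99611.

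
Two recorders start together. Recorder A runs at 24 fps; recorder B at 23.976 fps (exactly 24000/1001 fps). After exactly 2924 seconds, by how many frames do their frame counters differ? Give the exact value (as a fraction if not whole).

70176/1001 frames

A emits 24 × 2924 = 70176 frames; B emits 24000/1001 × 2924 = 70176000/1001.
Difference = 70176/1001 frames (≈ 70.1059); B is behind A.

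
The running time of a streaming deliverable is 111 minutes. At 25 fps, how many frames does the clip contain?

111 min = 6660 s.
Frames = 6660 × 25 = 166500.

166500 frames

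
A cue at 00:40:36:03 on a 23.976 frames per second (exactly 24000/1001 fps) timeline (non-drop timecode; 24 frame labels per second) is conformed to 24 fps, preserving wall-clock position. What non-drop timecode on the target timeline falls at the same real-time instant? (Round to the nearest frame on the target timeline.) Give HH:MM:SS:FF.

Source frame index: (0×3600 + 40×60 + 36) × 24 + 3 = 58467.
Real time: 58467 / (24000/1001) = 19508489/8000 s.
Target frame: (19508489/8000) × (24) = 58525467/1000 ≈ 58525.467 → 58525.
At 24 labels/s: frame 58525 → 00:40:38:13.

00:40:38:13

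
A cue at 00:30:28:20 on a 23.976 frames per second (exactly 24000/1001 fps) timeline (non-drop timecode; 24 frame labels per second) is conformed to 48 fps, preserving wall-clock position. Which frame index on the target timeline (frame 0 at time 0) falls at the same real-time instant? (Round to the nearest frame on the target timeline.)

Source frame index: (0×3600 + 30×60 + 28) × 24 + 20 = 43892.
Real time: 43892 / (24000/1001) = 10983973/6000 s.
Target frame: (10983973/6000) × (48) = 10983973/125 ≈ 87871.784 → 87872.

frame 87872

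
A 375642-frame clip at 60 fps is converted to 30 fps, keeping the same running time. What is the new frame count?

Target frames = source frames × (target rate / source rate) = 375642 × (30)/(60) = 375642 × 1/2 = 187821.

187821 frames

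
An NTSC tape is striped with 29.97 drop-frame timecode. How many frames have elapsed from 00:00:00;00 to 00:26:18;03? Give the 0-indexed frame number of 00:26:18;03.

Complete 10-minute blocks: 2, each 17982 frames → 35964.
Remaining 6 whole minutes in the current block: 1800 + 5 × 1798 = 10790 frames.
Within the current minute: 18 × 30 + 3 − 2 = 541 (labels ;00/;01 skipped at this minute). Total = 35964 + 10790 + 541 = 47295.

47295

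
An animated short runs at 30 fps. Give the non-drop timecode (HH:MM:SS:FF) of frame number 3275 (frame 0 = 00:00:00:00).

3275 ÷ 30 = 109 full seconds, remainder 5 frames.
109 s = 0 h 1 min 49 s.
Timecode: 00:01:49:05.

00:01:49:05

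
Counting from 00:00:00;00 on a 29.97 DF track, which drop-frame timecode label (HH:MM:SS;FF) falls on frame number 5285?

00:02:56;09

Ten DF minutes hold 17982 frames, so frame 5285 lies in block 0 (frames 0–17981) with 5285 frames into that block.
The block's first minute is 1800 frames and the rest 1798 each; 5285 frames reaches minute 2, so 0 × 18 + 2 × 2 = 4 labels have been skipped so far.
Adding those back, label number 5285 + 4 = 5289 at 30 labels/s is 176 s + 9 f = 0 h 2 min 56 s frame 9, i.e. 00:02:56;09.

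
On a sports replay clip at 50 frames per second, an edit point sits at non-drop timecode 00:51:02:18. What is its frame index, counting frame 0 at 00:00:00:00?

Total seconds to the label: (0 × 3600 + 51 × 60 + 2) = 3062.
Frame index = 3062 × 50 + 18 = 153118.

frame 153118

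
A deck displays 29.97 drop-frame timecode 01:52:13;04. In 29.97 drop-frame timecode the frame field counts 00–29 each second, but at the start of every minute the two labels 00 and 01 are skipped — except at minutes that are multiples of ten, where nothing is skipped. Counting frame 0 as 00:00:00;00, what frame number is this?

As if non-drop at 30 labels/s: (1 × 3600 + 52 × 60 + 13) × 30 + 4 = 201994.
Minute boundaries passed: 112; those not divisible by 10: 112 − 11 = 101; dropped labels = 2 × 101 = 202.
Actual frame index = 201994 − 202 = 201792.

201792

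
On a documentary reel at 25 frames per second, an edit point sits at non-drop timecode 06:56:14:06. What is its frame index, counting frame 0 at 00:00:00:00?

Total seconds to the label: (6 × 3600 + 56 × 60 + 14) = 24974.
Frame index = 24974 × 25 + 6 = 624356.

624356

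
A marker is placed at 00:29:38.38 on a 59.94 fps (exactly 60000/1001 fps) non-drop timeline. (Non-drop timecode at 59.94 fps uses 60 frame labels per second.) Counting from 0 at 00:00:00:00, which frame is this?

Total seconds to the label: (0 × 3600 + 29 × 60 + 38) = 1778.
Frame index = 1778 × 60 + 38 = 106718.

106718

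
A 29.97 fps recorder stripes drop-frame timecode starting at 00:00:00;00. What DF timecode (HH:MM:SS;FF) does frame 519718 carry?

Each 10-minute DF block holds 10 × 60 × 30 − 9 × 2 = 17982 frames. 519718 ÷ 17982 → 28 full blocks, remainder 16222.
Within the partial block the first minute is 1800 frames and each further minute 1798, so 9 further minute boundaries passed. Total skipped labels = 18 × 28 + 2 × 9 = 522.
Non-drop label index = 519718 + 522 = 520240; at 30 labels/s that is 04:49:01:10, i.e. DF 04:49:01;10.

04:49:01;10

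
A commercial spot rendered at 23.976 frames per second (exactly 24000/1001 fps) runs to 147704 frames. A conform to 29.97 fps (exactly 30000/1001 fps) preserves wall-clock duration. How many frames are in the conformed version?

Target frames = source frames × (target rate / source rate) = 147704 × (30000/1001)/(24000/1001) = 147704 × 5/4 = 184630.

184630 frames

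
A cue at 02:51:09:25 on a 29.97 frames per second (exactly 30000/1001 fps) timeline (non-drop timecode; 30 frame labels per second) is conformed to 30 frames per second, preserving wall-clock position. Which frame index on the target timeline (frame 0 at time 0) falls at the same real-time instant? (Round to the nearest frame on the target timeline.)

frame 308403

Source frame index: (2×3600 + 51×60 + 9) × 30 + 25 = 308095.
Real time: 308095 / (30000/1001) = 61680619/6000 s.
Target frame: (61680619/6000) × (30) = 61680619/200 ≈ 308403.095 → 308403.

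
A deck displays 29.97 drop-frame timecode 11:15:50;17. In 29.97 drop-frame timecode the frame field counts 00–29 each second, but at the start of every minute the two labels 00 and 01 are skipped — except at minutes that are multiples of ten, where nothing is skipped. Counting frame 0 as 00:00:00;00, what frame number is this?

Complete 10-minute blocks: 67, each 17982 frames → 1204794.
Remaining 5 whole minutes in the current block: 1800 + 4 × 1798 = 8992 frames.
Within the current minute: 50 × 30 + 17 − 2 = 1515 (labels ;00/;01 skipped at this minute). Total = 1204794 + 8992 + 1515 = 1215301.

1215301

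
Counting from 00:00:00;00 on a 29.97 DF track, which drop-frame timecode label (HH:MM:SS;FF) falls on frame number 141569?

Each 10-minute DF block holds 10 × 60 × 30 − 9 × 2 = 17982 frames. 141569 ÷ 17982 → 7 full blocks, remainder 15695.
Within the partial block the first minute is 1800 frames and each further minute 1798, so 8 further minute boundaries passed. Total skipped labels = 18 × 7 + 2 × 8 = 142.
Non-drop label index = 141569 + 142 = 141711; at 30 labels/s that is 01:18:43:21, i.e. DF 01:18:43;21.

01:18:43;21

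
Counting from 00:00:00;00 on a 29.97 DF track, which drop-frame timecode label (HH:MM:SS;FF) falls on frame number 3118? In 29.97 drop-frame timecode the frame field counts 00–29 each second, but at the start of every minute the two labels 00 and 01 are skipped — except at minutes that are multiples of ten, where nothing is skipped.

00:01:44;00

Each 10-minute DF block holds 10 × 60 × 30 − 9 × 2 = 17982 frames. 3118 ÷ 17982 → 0 full blocks, remainder 3118.
Within the partial block the first minute is 1800 frames and each further minute 1798, so 1 further minute boundary passed. Total skipped labels = 18 × 0 + 2 × 1 = 2.
Non-drop label index = 3118 + 2 = 3120; at 30 labels/s that is 00:01:44:00, i.e. DF 00:01:44;00.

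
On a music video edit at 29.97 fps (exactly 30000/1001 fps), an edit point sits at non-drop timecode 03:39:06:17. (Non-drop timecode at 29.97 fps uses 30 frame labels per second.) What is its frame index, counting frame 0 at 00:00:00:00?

Total seconds to the label: (3 × 3600 + 39 × 60 + 6) = 13146.
Frame index = 13146 × 30 + 17 = 394397.

394397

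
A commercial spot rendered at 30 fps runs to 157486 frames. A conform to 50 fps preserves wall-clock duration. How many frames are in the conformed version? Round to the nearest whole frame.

262477 frames

Frames at target rate = 157486 × (50) / (30) = 787430/3 ≈ 262476.667.
Nearest whole frame: 262477.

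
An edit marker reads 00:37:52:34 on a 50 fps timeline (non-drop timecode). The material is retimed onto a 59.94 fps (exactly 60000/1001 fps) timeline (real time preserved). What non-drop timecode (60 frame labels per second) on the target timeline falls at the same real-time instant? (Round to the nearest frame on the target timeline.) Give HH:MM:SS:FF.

Source frame index: (0×3600 + 37×60 + 52) × 50 + 34 = 113634.
Real time: 113634 / (50) = 56817/25 s.
Target frame: (56817/25) × (60000/1001) = 136360800/1001 ≈ 136224.575 → 136225.
At 60 labels/s: frame 136225 → 00:37:50:25.

00:37:50:25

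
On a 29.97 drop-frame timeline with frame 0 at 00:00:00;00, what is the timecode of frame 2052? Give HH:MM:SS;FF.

00:01:08;14

Ten DF minutes hold 17982 frames, so frame 2052 lies in block 0 (frames 0–17981) with 2052 frames into that block.
The block's first minute is 1800 frames and the rest 1798 each; 2052 frames reaches minute 1, so 0 × 18 + 1 × 2 = 2 labels have been skipped so far.
Adding those back, label number 2052 + 2 = 2054 at 30 labels/s is 68 s + 14 f = 0 h 1 min 8 s frame 14, i.e. 00:01:08;14.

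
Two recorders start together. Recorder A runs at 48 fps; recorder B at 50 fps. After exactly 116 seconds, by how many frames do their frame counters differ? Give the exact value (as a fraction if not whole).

232 frames

A emits 48 × 116 = 5568 frames; B emits 50 × 116 = 5800.
Difference = 232 frames; B is ahead of A.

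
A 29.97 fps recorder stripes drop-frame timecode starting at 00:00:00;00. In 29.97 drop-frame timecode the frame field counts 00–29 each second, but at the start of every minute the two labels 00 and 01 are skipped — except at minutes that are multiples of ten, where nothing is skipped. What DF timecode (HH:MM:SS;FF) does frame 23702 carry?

00:13:10;26

Ten DF minutes hold 17982 frames, so frame 23702 lies in block 1 (frames 17982–35963) with 5720 frames into that block.
The block's first minute is 1800 frames and the rest 1798 each; 5720 frames reaches minute 3, so 1 × 18 + 3 × 2 = 24 labels have been skipped so far.
Adding those back, label number 23702 + 24 = 23726 at 30 labels/s is 790 s + 26 f = 0 h 13 min 10 s frame 26, i.e. 00:13:10;26.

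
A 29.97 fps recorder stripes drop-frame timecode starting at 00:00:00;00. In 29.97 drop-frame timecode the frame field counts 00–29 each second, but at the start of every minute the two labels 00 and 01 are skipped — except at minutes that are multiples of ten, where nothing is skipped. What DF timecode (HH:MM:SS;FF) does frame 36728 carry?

00:20:25;14

Ten DF minutes hold 17982 frames, so frame 36728 lies in block 2 (frames 35964–53945) with 764 frames into that block.
The block's first minute is 1800 frames and the rest 1798 each; 764 frames reaches minute 0, so 2 × 18 + 0 × 2 = 36 labels have been skipped so far.
Adding those back, label number 36728 + 36 = 36764 at 30 labels/s is 1225 s + 14 f = 0 h 20 min 25 s frame 14, i.e. 00:20:25;14.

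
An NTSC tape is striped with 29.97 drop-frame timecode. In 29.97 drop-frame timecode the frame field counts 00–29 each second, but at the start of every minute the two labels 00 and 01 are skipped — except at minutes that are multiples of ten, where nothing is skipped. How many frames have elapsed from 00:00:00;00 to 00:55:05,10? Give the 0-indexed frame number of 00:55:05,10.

As if non-drop at 30 labels/s: (0 × 3600 + 55 × 60 + 5) × 30 + 10 = 99160.
Minute boundaries passed: 55; those not divisible by 10: 55 − 5 = 50; dropped labels = 2 × 50 = 100.
Actual frame index = 99160 − 100 = 99060.

99060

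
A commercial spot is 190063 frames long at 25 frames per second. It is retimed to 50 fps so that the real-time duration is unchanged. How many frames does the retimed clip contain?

Frames at target rate = 190063 × (50) / (25) = 380126.

380126 frames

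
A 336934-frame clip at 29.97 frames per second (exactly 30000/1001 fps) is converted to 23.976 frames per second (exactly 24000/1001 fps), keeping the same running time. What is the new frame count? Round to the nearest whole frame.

269547 frames

Frames at target rate = 336934 × (24000/1001) / (30000/1001) = 1347736/5 ≈ 269547.200.
Nearest whole frame: 269547.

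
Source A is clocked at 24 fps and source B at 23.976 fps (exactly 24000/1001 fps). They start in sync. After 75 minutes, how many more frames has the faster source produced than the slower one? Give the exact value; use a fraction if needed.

108000/1001 frames

75 min = 4500 s.
A emits 24 × 4500 = 108000 frames; B emits 24000/1001 × 4500 = 108000000/1001.
Difference = 108000/1001 frames (≈ 107.8921); B is behind A.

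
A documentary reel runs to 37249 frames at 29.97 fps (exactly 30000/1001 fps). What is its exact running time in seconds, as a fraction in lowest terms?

37286249/30000 seconds

Running time = 37249 ÷ (30000/1001) = 37249 × 1001/30000 = 37286249/30000 s.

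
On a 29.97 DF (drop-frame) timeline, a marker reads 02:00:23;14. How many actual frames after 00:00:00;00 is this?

Complete 10-minute blocks: 12, each 17982 frames → 215784.
Remaining 0 whole minutes in the current block: 0 frames.
Within the current minute: 23 × 30 + 14 = 704. Total = 215784 + 0 + 704 = 216488.

216488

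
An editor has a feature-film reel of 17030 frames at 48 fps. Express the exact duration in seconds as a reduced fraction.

8515/24 seconds

Running time = 17030 ÷ (48) = 17030 × 1/48 = 8515/24 s.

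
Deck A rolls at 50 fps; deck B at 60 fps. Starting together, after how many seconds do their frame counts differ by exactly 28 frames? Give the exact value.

The gap grows by |60 − 50| = 10 frames per second.
Time for a 28-frame gap: 28 ÷ (10) = 2.8 s.

2.8 seconds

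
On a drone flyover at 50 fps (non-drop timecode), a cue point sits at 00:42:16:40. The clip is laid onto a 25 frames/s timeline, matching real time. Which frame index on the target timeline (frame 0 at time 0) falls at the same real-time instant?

Source frame index: (0×3600 + 42×60 + 16) × 50 + 40 = 126840.
Real time: 126840 / (50) = 12684/5 s.
Target frame: (12684/5) × (25) = 63420.

frame 63420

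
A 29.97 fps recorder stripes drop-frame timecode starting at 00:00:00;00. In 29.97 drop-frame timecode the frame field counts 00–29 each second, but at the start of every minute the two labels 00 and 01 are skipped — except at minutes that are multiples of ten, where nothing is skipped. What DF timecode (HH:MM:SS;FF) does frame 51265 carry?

00:28:30;17

Each 10-minute DF block holds 10 × 60 × 30 − 9 × 2 = 17982 frames. 51265 ÷ 17982 → 2 full blocks, remainder 15301.
Within the partial block the first minute is 1800 frames and each further minute 1798, so 8 further minute boundaries passed. Total skipped labels = 18 × 2 + 2 × 8 = 52.
Non-drop label index = 51265 + 52 = 51317; at 30 labels/s that is 00:28:30:17, i.e. DF 00:28:30;17.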